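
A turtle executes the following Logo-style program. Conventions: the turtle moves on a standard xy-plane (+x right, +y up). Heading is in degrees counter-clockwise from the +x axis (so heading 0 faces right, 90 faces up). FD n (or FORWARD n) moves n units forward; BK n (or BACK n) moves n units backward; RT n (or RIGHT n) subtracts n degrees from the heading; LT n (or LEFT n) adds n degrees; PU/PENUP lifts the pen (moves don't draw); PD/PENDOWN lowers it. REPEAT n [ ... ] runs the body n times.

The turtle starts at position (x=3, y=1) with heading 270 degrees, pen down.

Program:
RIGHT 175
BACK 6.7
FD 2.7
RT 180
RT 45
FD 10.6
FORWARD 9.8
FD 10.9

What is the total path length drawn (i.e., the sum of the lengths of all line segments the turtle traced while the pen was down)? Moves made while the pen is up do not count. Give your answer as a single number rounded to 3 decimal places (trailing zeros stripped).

Executing turtle program step by step:
Start: pos=(3,1), heading=270, pen down
RT 175: heading 270 -> 95
BK 6.7: (3,1) -> (3.584,-5.675) [heading=95, draw]
FD 2.7: (3.584,-5.675) -> (3.349,-2.985) [heading=95, draw]
RT 180: heading 95 -> 275
RT 45: heading 275 -> 230
FD 10.6: (3.349,-2.985) -> (-3.465,-11.105) [heading=230, draw]
FD 9.8: (-3.465,-11.105) -> (-9.764,-18.612) [heading=230, draw]
FD 10.9: (-9.764,-18.612) -> (-16.771,-26.962) [heading=230, draw]
Final: pos=(-16.771,-26.962), heading=230, 5 segment(s) drawn

Segment lengths:
  seg 1: (3,1) -> (3.584,-5.675), length = 6.7
  seg 2: (3.584,-5.675) -> (3.349,-2.985), length = 2.7
  seg 3: (3.349,-2.985) -> (-3.465,-11.105), length = 10.6
  seg 4: (-3.465,-11.105) -> (-9.764,-18.612), length = 9.8
  seg 5: (-9.764,-18.612) -> (-16.771,-26.962), length = 10.9
Total = 40.7

Answer: 40.7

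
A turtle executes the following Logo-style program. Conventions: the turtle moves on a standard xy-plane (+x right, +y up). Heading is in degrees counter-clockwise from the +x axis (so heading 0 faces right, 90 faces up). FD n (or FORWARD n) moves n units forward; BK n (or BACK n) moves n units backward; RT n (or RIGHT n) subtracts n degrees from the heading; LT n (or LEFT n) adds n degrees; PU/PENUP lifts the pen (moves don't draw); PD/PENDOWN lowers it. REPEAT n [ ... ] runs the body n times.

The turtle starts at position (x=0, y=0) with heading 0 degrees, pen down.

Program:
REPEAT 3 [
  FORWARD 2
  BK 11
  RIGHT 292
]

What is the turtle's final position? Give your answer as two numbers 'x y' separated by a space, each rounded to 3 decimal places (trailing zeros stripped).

Executing turtle program step by step:
Start: pos=(0,0), heading=0, pen down
REPEAT 3 [
  -- iteration 1/3 --
  FD 2: (0,0) -> (2,0) [heading=0, draw]
  BK 11: (2,0) -> (-9,0) [heading=0, draw]
  RT 292: heading 0 -> 68
  -- iteration 2/3 --
  FD 2: (-9,0) -> (-8.251,1.854) [heading=68, draw]
  BK 11: (-8.251,1.854) -> (-12.371,-8.345) [heading=68, draw]
  RT 292: heading 68 -> 136
  -- iteration 3/3 --
  FD 2: (-12.371,-8.345) -> (-13.81,-6.955) [heading=136, draw]
  BK 11: (-13.81,-6.955) -> (-5.897,-14.597) [heading=136, draw]
  RT 292: heading 136 -> 204
]
Final: pos=(-5.897,-14.597), heading=204, 6 segment(s) drawn

Answer: -5.897 -14.597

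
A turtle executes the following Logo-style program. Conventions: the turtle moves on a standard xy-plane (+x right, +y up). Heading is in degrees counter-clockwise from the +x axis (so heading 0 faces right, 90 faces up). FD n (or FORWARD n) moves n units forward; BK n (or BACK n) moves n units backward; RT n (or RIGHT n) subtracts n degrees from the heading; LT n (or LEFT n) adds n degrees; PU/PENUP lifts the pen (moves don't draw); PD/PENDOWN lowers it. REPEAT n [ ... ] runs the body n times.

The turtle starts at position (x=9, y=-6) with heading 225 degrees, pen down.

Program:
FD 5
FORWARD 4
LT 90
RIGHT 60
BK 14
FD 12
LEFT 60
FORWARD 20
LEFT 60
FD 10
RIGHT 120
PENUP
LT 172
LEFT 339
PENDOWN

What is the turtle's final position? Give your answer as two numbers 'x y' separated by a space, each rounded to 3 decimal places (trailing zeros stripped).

Executing turtle program step by step:
Start: pos=(9,-6), heading=225, pen down
FD 5: (9,-6) -> (5.464,-9.536) [heading=225, draw]
FD 4: (5.464,-9.536) -> (2.636,-12.364) [heading=225, draw]
LT 90: heading 225 -> 315
RT 60: heading 315 -> 255
BK 14: (2.636,-12.364) -> (6.26,1.159) [heading=255, draw]
FD 12: (6.26,1.159) -> (3.154,-10.432) [heading=255, draw]
LT 60: heading 255 -> 315
FD 20: (3.154,-10.432) -> (17.296,-24.574) [heading=315, draw]
LT 60: heading 315 -> 15
FD 10: (17.296,-24.574) -> (26.955,-21.986) [heading=15, draw]
RT 120: heading 15 -> 255
PU: pen up
LT 172: heading 255 -> 67
LT 339: heading 67 -> 46
PD: pen down
Final: pos=(26.955,-21.986), heading=46, 6 segment(s) drawn

Answer: 26.955 -21.986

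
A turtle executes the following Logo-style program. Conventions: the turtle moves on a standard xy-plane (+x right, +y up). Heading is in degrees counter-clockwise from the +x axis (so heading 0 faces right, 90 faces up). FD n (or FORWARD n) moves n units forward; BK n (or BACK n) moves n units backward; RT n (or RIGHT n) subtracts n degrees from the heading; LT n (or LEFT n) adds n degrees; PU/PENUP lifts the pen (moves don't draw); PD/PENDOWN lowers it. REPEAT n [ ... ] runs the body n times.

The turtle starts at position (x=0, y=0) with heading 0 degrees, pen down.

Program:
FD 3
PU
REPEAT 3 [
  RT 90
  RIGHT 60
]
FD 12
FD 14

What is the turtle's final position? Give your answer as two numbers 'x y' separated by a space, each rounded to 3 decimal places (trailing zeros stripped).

Answer: 3 -26

Derivation:
Executing turtle program step by step:
Start: pos=(0,0), heading=0, pen down
FD 3: (0,0) -> (3,0) [heading=0, draw]
PU: pen up
REPEAT 3 [
  -- iteration 1/3 --
  RT 90: heading 0 -> 270
  RT 60: heading 270 -> 210
  -- iteration 2/3 --
  RT 90: heading 210 -> 120
  RT 60: heading 120 -> 60
  -- iteration 3/3 --
  RT 90: heading 60 -> 330
  RT 60: heading 330 -> 270
]
FD 12: (3,0) -> (3,-12) [heading=270, move]
FD 14: (3,-12) -> (3,-26) [heading=270, move]
Final: pos=(3,-26), heading=270, 1 segment(s) drawn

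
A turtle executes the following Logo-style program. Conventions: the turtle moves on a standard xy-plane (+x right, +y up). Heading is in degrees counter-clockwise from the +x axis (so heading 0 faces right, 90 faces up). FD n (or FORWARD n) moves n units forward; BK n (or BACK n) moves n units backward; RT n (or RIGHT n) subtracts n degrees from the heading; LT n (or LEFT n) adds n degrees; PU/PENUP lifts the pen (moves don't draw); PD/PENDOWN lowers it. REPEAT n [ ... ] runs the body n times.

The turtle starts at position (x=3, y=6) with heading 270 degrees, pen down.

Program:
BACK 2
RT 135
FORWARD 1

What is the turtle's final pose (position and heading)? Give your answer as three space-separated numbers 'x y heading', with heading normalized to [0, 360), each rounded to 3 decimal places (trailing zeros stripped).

Answer: 2.293 8.707 135

Derivation:
Executing turtle program step by step:
Start: pos=(3,6), heading=270, pen down
BK 2: (3,6) -> (3,8) [heading=270, draw]
RT 135: heading 270 -> 135
FD 1: (3,8) -> (2.293,8.707) [heading=135, draw]
Final: pos=(2.293,8.707), heading=135, 2 segment(s) drawn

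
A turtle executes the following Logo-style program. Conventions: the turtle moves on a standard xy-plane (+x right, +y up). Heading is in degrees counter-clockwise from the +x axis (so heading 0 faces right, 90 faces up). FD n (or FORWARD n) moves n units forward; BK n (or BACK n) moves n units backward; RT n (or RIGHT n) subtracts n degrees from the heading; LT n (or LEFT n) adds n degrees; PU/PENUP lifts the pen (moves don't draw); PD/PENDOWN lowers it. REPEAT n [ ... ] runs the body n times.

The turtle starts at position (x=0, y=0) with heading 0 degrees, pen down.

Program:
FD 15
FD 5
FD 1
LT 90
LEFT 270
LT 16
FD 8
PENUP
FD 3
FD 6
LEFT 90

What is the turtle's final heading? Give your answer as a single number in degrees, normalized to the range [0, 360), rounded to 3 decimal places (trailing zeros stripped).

Answer: 106

Derivation:
Executing turtle program step by step:
Start: pos=(0,0), heading=0, pen down
FD 15: (0,0) -> (15,0) [heading=0, draw]
FD 5: (15,0) -> (20,0) [heading=0, draw]
FD 1: (20,0) -> (21,0) [heading=0, draw]
LT 90: heading 0 -> 90
LT 270: heading 90 -> 0
LT 16: heading 0 -> 16
FD 8: (21,0) -> (28.69,2.205) [heading=16, draw]
PU: pen up
FD 3: (28.69,2.205) -> (31.574,3.032) [heading=16, move]
FD 6: (31.574,3.032) -> (37.341,4.686) [heading=16, move]
LT 90: heading 16 -> 106
Final: pos=(37.341,4.686), heading=106, 4 segment(s) drawn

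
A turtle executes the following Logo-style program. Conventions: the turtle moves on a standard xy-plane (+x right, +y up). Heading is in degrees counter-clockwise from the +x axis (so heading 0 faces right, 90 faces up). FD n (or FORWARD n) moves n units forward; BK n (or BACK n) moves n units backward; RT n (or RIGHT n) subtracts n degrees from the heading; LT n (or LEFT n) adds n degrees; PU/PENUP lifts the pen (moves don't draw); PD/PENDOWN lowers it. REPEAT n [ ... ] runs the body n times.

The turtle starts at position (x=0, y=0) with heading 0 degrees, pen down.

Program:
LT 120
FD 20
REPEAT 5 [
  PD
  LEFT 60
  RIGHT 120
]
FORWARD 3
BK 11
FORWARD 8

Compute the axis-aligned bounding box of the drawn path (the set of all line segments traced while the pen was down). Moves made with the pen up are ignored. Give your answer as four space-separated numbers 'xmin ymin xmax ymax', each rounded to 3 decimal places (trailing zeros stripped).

Answer: -13 0 0 17.321

Derivation:
Executing turtle program step by step:
Start: pos=(0,0), heading=0, pen down
LT 120: heading 0 -> 120
FD 20: (0,0) -> (-10,17.321) [heading=120, draw]
REPEAT 5 [
  -- iteration 1/5 --
  PD: pen down
  LT 60: heading 120 -> 180
  RT 120: heading 180 -> 60
  -- iteration 2/5 --
  PD: pen down
  LT 60: heading 60 -> 120
  RT 120: heading 120 -> 0
  -- iteration 3/5 --
  PD: pen down
  LT 60: heading 0 -> 60
  RT 120: heading 60 -> 300
  -- iteration 4/5 --
  PD: pen down
  LT 60: heading 300 -> 0
  RT 120: heading 0 -> 240
  -- iteration 5/5 --
  PD: pen down
  LT 60: heading 240 -> 300
  RT 120: heading 300 -> 180
]
FD 3: (-10,17.321) -> (-13,17.321) [heading=180, draw]
BK 11: (-13,17.321) -> (-2,17.321) [heading=180, draw]
FD 8: (-2,17.321) -> (-10,17.321) [heading=180, draw]
Final: pos=(-10,17.321), heading=180, 4 segment(s) drawn

Segment endpoints: x in {-13, -10, -2, 0}, y in {0, 17.321}
xmin=-13, ymin=0, xmax=0, ymax=17.321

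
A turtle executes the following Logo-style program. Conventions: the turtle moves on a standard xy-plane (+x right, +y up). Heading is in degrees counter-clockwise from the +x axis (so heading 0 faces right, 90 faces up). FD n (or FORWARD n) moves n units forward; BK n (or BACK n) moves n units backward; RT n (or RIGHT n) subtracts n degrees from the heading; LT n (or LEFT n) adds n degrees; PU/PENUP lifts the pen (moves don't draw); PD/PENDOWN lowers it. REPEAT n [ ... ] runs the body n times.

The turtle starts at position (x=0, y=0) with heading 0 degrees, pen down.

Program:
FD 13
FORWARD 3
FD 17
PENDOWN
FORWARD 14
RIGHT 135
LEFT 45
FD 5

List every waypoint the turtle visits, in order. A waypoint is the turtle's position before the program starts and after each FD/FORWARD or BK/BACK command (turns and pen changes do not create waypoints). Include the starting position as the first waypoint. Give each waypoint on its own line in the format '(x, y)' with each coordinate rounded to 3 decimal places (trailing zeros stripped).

Executing turtle program step by step:
Start: pos=(0,0), heading=0, pen down
FD 13: (0,0) -> (13,0) [heading=0, draw]
FD 3: (13,0) -> (16,0) [heading=0, draw]
FD 17: (16,0) -> (33,0) [heading=0, draw]
PD: pen down
FD 14: (33,0) -> (47,0) [heading=0, draw]
RT 135: heading 0 -> 225
LT 45: heading 225 -> 270
FD 5: (47,0) -> (47,-5) [heading=270, draw]
Final: pos=(47,-5), heading=270, 5 segment(s) drawn
Waypoints (6 total):
(0, 0)
(13, 0)
(16, 0)
(33, 0)
(47, 0)
(47, -5)

Answer: (0, 0)
(13, 0)
(16, 0)
(33, 0)
(47, 0)
(47, -5)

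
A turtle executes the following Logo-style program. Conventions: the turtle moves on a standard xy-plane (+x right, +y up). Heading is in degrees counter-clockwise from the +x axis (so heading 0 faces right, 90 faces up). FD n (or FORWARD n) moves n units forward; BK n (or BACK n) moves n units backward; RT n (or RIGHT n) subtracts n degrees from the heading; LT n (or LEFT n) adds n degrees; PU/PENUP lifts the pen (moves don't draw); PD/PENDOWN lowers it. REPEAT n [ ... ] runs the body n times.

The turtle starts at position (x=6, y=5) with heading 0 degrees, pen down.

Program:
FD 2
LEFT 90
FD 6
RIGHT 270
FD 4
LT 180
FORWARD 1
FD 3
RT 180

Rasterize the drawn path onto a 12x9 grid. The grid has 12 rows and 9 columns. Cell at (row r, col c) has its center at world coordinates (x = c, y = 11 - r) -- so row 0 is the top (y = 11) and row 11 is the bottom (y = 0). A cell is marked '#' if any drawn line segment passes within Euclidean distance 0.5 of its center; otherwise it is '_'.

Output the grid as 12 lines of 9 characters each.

Segment 0: (6,5) -> (8,5)
Segment 1: (8,5) -> (8,11)
Segment 2: (8,11) -> (4,11)
Segment 3: (4,11) -> (5,11)
Segment 4: (5,11) -> (8,11)

Answer: ____#####
________#
________#
________#
________#
________#
______###
_________
_________
_________
_________
_________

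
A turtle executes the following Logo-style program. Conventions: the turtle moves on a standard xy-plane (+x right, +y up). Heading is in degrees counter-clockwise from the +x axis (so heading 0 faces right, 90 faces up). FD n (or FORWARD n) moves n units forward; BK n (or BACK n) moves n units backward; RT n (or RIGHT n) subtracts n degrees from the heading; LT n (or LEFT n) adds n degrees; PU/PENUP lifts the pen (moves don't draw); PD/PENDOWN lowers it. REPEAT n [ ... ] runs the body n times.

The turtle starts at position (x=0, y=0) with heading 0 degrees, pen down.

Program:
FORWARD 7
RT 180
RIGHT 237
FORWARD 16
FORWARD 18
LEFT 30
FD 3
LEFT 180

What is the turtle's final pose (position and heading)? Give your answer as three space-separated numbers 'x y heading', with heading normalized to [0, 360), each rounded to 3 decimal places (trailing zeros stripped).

Answer: 28.191 -29.877 153

Derivation:
Executing turtle program step by step:
Start: pos=(0,0), heading=0, pen down
FD 7: (0,0) -> (7,0) [heading=0, draw]
RT 180: heading 0 -> 180
RT 237: heading 180 -> 303
FD 16: (7,0) -> (15.714,-13.419) [heading=303, draw]
FD 18: (15.714,-13.419) -> (25.518,-28.515) [heading=303, draw]
LT 30: heading 303 -> 333
FD 3: (25.518,-28.515) -> (28.191,-29.877) [heading=333, draw]
LT 180: heading 333 -> 153
Final: pos=(28.191,-29.877), heading=153, 4 segment(s) drawn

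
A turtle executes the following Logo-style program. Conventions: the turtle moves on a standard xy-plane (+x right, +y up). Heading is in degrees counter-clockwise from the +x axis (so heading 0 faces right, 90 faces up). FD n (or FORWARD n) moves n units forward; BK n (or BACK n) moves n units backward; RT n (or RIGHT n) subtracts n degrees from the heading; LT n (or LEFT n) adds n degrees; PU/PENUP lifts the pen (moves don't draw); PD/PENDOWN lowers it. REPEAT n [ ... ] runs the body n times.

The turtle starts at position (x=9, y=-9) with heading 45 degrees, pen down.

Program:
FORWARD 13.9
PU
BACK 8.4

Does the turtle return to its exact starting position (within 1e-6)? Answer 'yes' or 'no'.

Executing turtle program step by step:
Start: pos=(9,-9), heading=45, pen down
FD 13.9: (9,-9) -> (18.829,0.829) [heading=45, draw]
PU: pen up
BK 8.4: (18.829,0.829) -> (12.889,-5.111) [heading=45, move]
Final: pos=(12.889,-5.111), heading=45, 1 segment(s) drawn

Start position: (9, -9)
Final position: (12.889, -5.111)
Distance = 5.5; >= 1e-6 -> NOT closed

Answer: no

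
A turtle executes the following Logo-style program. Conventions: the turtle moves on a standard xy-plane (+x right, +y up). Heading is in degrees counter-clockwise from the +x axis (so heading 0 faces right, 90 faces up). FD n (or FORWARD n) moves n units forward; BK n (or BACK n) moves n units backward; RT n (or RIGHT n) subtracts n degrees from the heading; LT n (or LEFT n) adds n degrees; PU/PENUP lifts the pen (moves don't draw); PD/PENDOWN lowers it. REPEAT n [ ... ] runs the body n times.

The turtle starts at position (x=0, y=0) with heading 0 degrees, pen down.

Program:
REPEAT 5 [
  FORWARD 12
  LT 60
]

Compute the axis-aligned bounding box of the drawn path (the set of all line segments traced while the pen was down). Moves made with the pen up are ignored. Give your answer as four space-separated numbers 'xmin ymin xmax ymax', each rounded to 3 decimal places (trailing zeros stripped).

Executing turtle program step by step:
Start: pos=(0,0), heading=0, pen down
REPEAT 5 [
  -- iteration 1/5 --
  FD 12: (0,0) -> (12,0) [heading=0, draw]
  LT 60: heading 0 -> 60
  -- iteration 2/5 --
  FD 12: (12,0) -> (18,10.392) [heading=60, draw]
  LT 60: heading 60 -> 120
  -- iteration 3/5 --
  FD 12: (18,10.392) -> (12,20.785) [heading=120, draw]
  LT 60: heading 120 -> 180
  -- iteration 4/5 --
  FD 12: (12,20.785) -> (0,20.785) [heading=180, draw]
  LT 60: heading 180 -> 240
  -- iteration 5/5 --
  FD 12: (0,20.785) -> (-6,10.392) [heading=240, draw]
  LT 60: heading 240 -> 300
]
Final: pos=(-6,10.392), heading=300, 5 segment(s) drawn

Segment endpoints: x in {-6, 0, 0, 12, 12, 18}, y in {0, 10.392, 10.392, 20.785}
xmin=-6, ymin=0, xmax=18, ymax=20.785

Answer: -6 0 18 20.785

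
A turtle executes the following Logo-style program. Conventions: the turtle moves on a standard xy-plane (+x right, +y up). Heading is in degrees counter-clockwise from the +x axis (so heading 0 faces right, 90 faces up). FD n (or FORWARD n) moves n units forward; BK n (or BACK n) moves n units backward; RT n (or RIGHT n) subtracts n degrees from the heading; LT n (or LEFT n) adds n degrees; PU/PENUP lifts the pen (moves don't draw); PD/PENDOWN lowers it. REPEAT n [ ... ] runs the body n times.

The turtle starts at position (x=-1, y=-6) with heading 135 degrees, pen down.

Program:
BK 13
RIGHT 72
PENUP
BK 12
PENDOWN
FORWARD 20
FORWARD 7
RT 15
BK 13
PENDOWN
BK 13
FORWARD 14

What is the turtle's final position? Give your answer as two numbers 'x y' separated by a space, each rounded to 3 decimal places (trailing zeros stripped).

Answer: 6.973 -10.745

Derivation:
Executing turtle program step by step:
Start: pos=(-1,-6), heading=135, pen down
BK 13: (-1,-6) -> (8.192,-15.192) [heading=135, draw]
RT 72: heading 135 -> 63
PU: pen up
BK 12: (8.192,-15.192) -> (2.745,-25.884) [heading=63, move]
PD: pen down
FD 20: (2.745,-25.884) -> (11.824,-8.064) [heading=63, draw]
FD 7: (11.824,-8.064) -> (15.002,-1.827) [heading=63, draw]
RT 15: heading 63 -> 48
BK 13: (15.002,-1.827) -> (6.304,-11.488) [heading=48, draw]
PD: pen down
BK 13: (6.304,-11.488) -> (-2.395,-21.149) [heading=48, draw]
FD 14: (-2.395,-21.149) -> (6.973,-10.745) [heading=48, draw]
Final: pos=(6.973,-10.745), heading=48, 6 segment(s) drawn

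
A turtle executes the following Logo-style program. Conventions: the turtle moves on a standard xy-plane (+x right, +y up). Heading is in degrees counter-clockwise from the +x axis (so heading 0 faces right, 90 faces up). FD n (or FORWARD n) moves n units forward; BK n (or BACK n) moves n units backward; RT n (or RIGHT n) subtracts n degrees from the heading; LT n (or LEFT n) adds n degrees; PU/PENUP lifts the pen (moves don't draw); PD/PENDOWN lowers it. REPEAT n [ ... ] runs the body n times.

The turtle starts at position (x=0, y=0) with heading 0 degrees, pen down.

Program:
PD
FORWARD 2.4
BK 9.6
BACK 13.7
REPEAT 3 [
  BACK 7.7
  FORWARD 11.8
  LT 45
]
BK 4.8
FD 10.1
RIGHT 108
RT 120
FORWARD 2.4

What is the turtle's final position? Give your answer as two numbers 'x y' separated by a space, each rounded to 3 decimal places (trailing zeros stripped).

Executing turtle program step by step:
Start: pos=(0,0), heading=0, pen down
PD: pen down
FD 2.4: (0,0) -> (2.4,0) [heading=0, draw]
BK 9.6: (2.4,0) -> (-7.2,0) [heading=0, draw]
BK 13.7: (-7.2,0) -> (-20.9,0) [heading=0, draw]
REPEAT 3 [
  -- iteration 1/3 --
  BK 7.7: (-20.9,0) -> (-28.6,0) [heading=0, draw]
  FD 11.8: (-28.6,0) -> (-16.8,0) [heading=0, draw]
  LT 45: heading 0 -> 45
  -- iteration 2/3 --
  BK 7.7: (-16.8,0) -> (-22.245,-5.445) [heading=45, draw]
  FD 11.8: (-22.245,-5.445) -> (-13.901,2.899) [heading=45, draw]
  LT 45: heading 45 -> 90
  -- iteration 3/3 --
  BK 7.7: (-13.901,2.899) -> (-13.901,-4.801) [heading=90, draw]
  FD 11.8: (-13.901,-4.801) -> (-13.901,6.999) [heading=90, draw]
  LT 45: heading 90 -> 135
]
BK 4.8: (-13.901,6.999) -> (-10.507,3.605) [heading=135, draw]
FD 10.1: (-10.507,3.605) -> (-17.649,10.747) [heading=135, draw]
RT 108: heading 135 -> 27
RT 120: heading 27 -> 267
FD 2.4: (-17.649,10.747) -> (-17.774,8.35) [heading=267, draw]
Final: pos=(-17.774,8.35), heading=267, 12 segment(s) drawn

Answer: -17.774 8.35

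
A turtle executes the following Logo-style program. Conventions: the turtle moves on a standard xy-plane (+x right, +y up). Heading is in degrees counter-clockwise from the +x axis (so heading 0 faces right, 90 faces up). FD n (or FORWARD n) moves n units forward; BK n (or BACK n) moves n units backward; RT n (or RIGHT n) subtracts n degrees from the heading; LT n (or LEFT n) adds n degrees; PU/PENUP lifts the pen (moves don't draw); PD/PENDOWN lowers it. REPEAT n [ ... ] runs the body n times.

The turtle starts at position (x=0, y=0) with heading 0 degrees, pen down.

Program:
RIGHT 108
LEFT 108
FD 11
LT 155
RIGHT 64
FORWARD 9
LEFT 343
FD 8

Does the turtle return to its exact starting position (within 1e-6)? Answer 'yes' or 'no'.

Answer: no

Derivation:
Executing turtle program step by step:
Start: pos=(0,0), heading=0, pen down
RT 108: heading 0 -> 252
LT 108: heading 252 -> 0
FD 11: (0,0) -> (11,0) [heading=0, draw]
LT 155: heading 0 -> 155
RT 64: heading 155 -> 91
FD 9: (11,0) -> (10.843,8.999) [heading=91, draw]
LT 343: heading 91 -> 74
FD 8: (10.843,8.999) -> (13.048,16.689) [heading=74, draw]
Final: pos=(13.048,16.689), heading=74, 3 segment(s) drawn

Start position: (0, 0)
Final position: (13.048, 16.689)
Distance = 21.184; >= 1e-6 -> NOT closed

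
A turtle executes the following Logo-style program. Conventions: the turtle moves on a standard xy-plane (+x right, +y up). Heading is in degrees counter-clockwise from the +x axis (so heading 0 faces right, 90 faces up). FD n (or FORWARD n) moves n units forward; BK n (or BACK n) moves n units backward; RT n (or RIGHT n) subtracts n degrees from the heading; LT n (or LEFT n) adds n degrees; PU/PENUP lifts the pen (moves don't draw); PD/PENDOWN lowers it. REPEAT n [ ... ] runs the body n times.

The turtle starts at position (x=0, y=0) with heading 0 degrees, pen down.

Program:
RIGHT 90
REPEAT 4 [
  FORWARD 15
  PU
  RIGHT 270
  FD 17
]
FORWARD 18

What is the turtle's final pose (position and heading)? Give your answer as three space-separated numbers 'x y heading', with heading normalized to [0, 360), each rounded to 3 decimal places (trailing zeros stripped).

Answer: 0 -18 270

Derivation:
Executing turtle program step by step:
Start: pos=(0,0), heading=0, pen down
RT 90: heading 0 -> 270
REPEAT 4 [
  -- iteration 1/4 --
  FD 15: (0,0) -> (0,-15) [heading=270, draw]
  PU: pen up
  RT 270: heading 270 -> 0
  FD 17: (0,-15) -> (17,-15) [heading=0, move]
  -- iteration 2/4 --
  FD 15: (17,-15) -> (32,-15) [heading=0, move]
  PU: pen up
  RT 270: heading 0 -> 90
  FD 17: (32,-15) -> (32,2) [heading=90, move]
  -- iteration 3/4 --
  FD 15: (32,2) -> (32,17) [heading=90, move]
  PU: pen up
  RT 270: heading 90 -> 180
  FD 17: (32,17) -> (15,17) [heading=180, move]
  -- iteration 4/4 --
  FD 15: (15,17) -> (0,17) [heading=180, move]
  PU: pen up
  RT 270: heading 180 -> 270
  FD 17: (0,17) -> (0,0) [heading=270, move]
]
FD 18: (0,0) -> (0,-18) [heading=270, move]
Final: pos=(0,-18), heading=270, 1 segment(s) drawn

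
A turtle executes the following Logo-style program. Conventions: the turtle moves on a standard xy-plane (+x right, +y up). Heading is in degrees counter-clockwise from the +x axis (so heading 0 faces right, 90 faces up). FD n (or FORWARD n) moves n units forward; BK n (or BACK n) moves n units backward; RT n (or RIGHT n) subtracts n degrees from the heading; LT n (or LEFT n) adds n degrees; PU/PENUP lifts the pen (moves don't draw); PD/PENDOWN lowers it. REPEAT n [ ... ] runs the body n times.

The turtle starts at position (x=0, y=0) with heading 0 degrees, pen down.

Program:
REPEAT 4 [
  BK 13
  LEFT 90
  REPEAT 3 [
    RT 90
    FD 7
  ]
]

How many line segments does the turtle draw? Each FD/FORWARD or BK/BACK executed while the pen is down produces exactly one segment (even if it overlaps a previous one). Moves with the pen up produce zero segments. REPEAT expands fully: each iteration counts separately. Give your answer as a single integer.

Answer: 16

Derivation:
Executing turtle program step by step:
Start: pos=(0,0), heading=0, pen down
REPEAT 4 [
  -- iteration 1/4 --
  BK 13: (0,0) -> (-13,0) [heading=0, draw]
  LT 90: heading 0 -> 90
  REPEAT 3 [
    -- iteration 1/3 --
    RT 90: heading 90 -> 0
    FD 7: (-13,0) -> (-6,0) [heading=0, draw]
    -- iteration 2/3 --
    RT 90: heading 0 -> 270
    FD 7: (-6,0) -> (-6,-7) [heading=270, draw]
    -- iteration 3/3 --
    RT 90: heading 270 -> 180
    FD 7: (-6,-7) -> (-13,-7) [heading=180, draw]
  ]
  -- iteration 2/4 --
  BK 13: (-13,-7) -> (0,-7) [heading=180, draw]
  LT 90: heading 180 -> 270
  REPEAT 3 [
    -- iteration 1/3 --
    RT 90: heading 270 -> 180
    FD 7: (0,-7) -> (-7,-7) [heading=180, draw]
    -- iteration 2/3 --
    RT 90: heading 180 -> 90
    FD 7: (-7,-7) -> (-7,0) [heading=90, draw]
    -- iteration 3/3 --
    RT 90: heading 90 -> 0
    FD 7: (-7,0) -> (0,0) [heading=0, draw]
  ]
  -- iteration 3/4 --
  BK 13: (0,0) -> (-13,0) [heading=0, draw]
  LT 90: heading 0 -> 90
  REPEAT 3 [
    -- iteration 1/3 --
    RT 90: heading 90 -> 0
    FD 7: (-13,0) -> (-6,0) [heading=0, draw]
    -- iteration 2/3 --
    RT 90: heading 0 -> 270
    FD 7: (-6,0) -> (-6,-7) [heading=270, draw]
    -- iteration 3/3 --
    RT 90: heading 270 -> 180
    FD 7: (-6,-7) -> (-13,-7) [heading=180, draw]
  ]
  -- iteration 4/4 --
  BK 13: (-13,-7) -> (0,-7) [heading=180, draw]
  LT 90: heading 180 -> 270
  REPEAT 3 [
    -- iteration 1/3 --
    RT 90: heading 270 -> 180
    FD 7: (0,-7) -> (-7,-7) [heading=180, draw]
    -- iteration 2/3 --
    RT 90: heading 180 -> 90
    FD 7: (-7,-7) -> (-7,0) [heading=90, draw]
    -- iteration 3/3 --
    RT 90: heading 90 -> 0
    FD 7: (-7,0) -> (0,0) [heading=0, draw]
  ]
]
Final: pos=(0,0), heading=0, 16 segment(s) drawn
Segments drawn: 16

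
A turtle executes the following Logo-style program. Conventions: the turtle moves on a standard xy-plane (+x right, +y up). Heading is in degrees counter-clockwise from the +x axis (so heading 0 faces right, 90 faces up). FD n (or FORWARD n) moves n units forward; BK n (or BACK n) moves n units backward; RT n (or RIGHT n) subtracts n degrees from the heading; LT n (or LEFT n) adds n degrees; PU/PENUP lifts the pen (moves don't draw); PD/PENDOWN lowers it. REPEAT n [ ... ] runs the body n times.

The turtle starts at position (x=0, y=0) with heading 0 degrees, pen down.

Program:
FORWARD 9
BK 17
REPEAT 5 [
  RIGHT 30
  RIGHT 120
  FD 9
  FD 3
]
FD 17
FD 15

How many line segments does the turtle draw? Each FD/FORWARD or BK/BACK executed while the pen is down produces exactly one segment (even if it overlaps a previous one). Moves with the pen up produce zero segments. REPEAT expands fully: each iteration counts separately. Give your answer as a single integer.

Executing turtle program step by step:
Start: pos=(0,0), heading=0, pen down
FD 9: (0,0) -> (9,0) [heading=0, draw]
BK 17: (9,0) -> (-8,0) [heading=0, draw]
REPEAT 5 [
  -- iteration 1/5 --
  RT 30: heading 0 -> 330
  RT 120: heading 330 -> 210
  FD 9: (-8,0) -> (-15.794,-4.5) [heading=210, draw]
  FD 3: (-15.794,-4.5) -> (-18.392,-6) [heading=210, draw]
  -- iteration 2/5 --
  RT 30: heading 210 -> 180
  RT 120: heading 180 -> 60
  FD 9: (-18.392,-6) -> (-13.892,1.794) [heading=60, draw]
  FD 3: (-13.892,1.794) -> (-12.392,4.392) [heading=60, draw]
  -- iteration 3/5 --
  RT 30: heading 60 -> 30
  RT 120: heading 30 -> 270
  FD 9: (-12.392,4.392) -> (-12.392,-4.608) [heading=270, draw]
  FD 3: (-12.392,-4.608) -> (-12.392,-7.608) [heading=270, draw]
  -- iteration 4/5 --
  RT 30: heading 270 -> 240
  RT 120: heading 240 -> 120
  FD 9: (-12.392,-7.608) -> (-16.892,0.187) [heading=120, draw]
  FD 3: (-16.892,0.187) -> (-18.392,2.785) [heading=120, draw]
  -- iteration 5/5 --
  RT 30: heading 120 -> 90
  RT 120: heading 90 -> 330
  FD 9: (-18.392,2.785) -> (-10.598,-1.715) [heading=330, draw]
  FD 3: (-10.598,-1.715) -> (-8,-3.215) [heading=330, draw]
]
FD 17: (-8,-3.215) -> (6.722,-11.715) [heading=330, draw]
FD 15: (6.722,-11.715) -> (19.713,-19.215) [heading=330, draw]
Final: pos=(19.713,-19.215), heading=330, 14 segment(s) drawn
Segments drawn: 14

Answer: 14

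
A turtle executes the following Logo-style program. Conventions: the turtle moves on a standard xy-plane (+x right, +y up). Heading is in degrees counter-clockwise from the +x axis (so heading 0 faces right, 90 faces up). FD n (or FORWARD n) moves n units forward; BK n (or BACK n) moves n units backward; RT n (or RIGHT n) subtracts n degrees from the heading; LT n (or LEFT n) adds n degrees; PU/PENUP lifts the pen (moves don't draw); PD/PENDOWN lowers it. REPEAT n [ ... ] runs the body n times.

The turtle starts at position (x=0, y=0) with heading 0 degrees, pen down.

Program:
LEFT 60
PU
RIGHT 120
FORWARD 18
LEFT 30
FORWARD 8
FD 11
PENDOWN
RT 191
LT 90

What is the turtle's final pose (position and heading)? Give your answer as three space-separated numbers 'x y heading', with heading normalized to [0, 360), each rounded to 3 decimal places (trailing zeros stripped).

Answer: 25.454 -25.088 229

Derivation:
Executing turtle program step by step:
Start: pos=(0,0), heading=0, pen down
LT 60: heading 0 -> 60
PU: pen up
RT 120: heading 60 -> 300
FD 18: (0,0) -> (9,-15.588) [heading=300, move]
LT 30: heading 300 -> 330
FD 8: (9,-15.588) -> (15.928,-19.588) [heading=330, move]
FD 11: (15.928,-19.588) -> (25.454,-25.088) [heading=330, move]
PD: pen down
RT 191: heading 330 -> 139
LT 90: heading 139 -> 229
Final: pos=(25.454,-25.088), heading=229, 0 segment(s) drawn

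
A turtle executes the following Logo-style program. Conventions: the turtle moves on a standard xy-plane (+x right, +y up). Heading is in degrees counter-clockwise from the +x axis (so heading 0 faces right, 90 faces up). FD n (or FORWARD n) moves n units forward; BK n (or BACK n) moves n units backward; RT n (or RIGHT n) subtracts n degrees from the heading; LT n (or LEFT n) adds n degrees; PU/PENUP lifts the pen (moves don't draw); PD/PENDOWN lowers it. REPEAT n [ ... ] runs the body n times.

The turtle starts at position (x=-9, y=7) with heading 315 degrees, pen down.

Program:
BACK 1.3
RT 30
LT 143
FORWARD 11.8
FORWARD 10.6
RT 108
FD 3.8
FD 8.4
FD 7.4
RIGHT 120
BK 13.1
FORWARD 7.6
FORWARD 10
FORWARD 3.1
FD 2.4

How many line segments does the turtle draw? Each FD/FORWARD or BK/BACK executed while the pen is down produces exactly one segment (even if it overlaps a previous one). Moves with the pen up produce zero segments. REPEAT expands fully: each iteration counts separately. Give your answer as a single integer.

Answer: 11

Derivation:
Executing turtle program step by step:
Start: pos=(-9,7), heading=315, pen down
BK 1.3: (-9,7) -> (-9.919,7.919) [heading=315, draw]
RT 30: heading 315 -> 285
LT 143: heading 285 -> 68
FD 11.8: (-9.919,7.919) -> (-5.499,18.86) [heading=68, draw]
FD 10.6: (-5.499,18.86) -> (-1.528,28.688) [heading=68, draw]
RT 108: heading 68 -> 320
FD 3.8: (-1.528,28.688) -> (1.383,26.246) [heading=320, draw]
FD 8.4: (1.383,26.246) -> (7.818,20.846) [heading=320, draw]
FD 7.4: (7.818,20.846) -> (13.486,16.09) [heading=320, draw]
RT 120: heading 320 -> 200
BK 13.1: (13.486,16.09) -> (25.796,20.57) [heading=200, draw]
FD 7.6: (25.796,20.57) -> (18.655,17.971) [heading=200, draw]
FD 10: (18.655,17.971) -> (9.258,14.55) [heading=200, draw]
FD 3.1: (9.258,14.55) -> (6.345,13.49) [heading=200, draw]
FD 2.4: (6.345,13.49) -> (4.089,12.669) [heading=200, draw]
Final: pos=(4.089,12.669), heading=200, 11 segment(s) drawn
Segments drawn: 11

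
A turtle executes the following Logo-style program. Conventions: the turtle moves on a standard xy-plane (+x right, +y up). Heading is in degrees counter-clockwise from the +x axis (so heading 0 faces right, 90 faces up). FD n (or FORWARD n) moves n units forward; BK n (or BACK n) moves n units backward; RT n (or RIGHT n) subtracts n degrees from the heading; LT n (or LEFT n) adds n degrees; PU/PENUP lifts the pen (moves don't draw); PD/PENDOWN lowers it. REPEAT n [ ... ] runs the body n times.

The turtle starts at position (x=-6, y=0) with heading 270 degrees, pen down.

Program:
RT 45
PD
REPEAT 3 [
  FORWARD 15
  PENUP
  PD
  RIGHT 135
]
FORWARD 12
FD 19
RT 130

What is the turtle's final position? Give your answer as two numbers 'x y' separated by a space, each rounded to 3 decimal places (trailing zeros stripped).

Answer: -37 -6.213

Derivation:
Executing turtle program step by step:
Start: pos=(-6,0), heading=270, pen down
RT 45: heading 270 -> 225
PD: pen down
REPEAT 3 [
  -- iteration 1/3 --
  FD 15: (-6,0) -> (-16.607,-10.607) [heading=225, draw]
  PU: pen up
  PD: pen down
  RT 135: heading 225 -> 90
  -- iteration 2/3 --
  FD 15: (-16.607,-10.607) -> (-16.607,4.393) [heading=90, draw]
  PU: pen up
  PD: pen down
  RT 135: heading 90 -> 315
  -- iteration 3/3 --
  FD 15: (-16.607,4.393) -> (-6,-6.213) [heading=315, draw]
  PU: pen up
  PD: pen down
  RT 135: heading 315 -> 180
]
FD 12: (-6,-6.213) -> (-18,-6.213) [heading=180, draw]
FD 19: (-18,-6.213) -> (-37,-6.213) [heading=180, draw]
RT 130: heading 180 -> 50
Final: pos=(-37,-6.213), heading=50, 5 segment(s) drawn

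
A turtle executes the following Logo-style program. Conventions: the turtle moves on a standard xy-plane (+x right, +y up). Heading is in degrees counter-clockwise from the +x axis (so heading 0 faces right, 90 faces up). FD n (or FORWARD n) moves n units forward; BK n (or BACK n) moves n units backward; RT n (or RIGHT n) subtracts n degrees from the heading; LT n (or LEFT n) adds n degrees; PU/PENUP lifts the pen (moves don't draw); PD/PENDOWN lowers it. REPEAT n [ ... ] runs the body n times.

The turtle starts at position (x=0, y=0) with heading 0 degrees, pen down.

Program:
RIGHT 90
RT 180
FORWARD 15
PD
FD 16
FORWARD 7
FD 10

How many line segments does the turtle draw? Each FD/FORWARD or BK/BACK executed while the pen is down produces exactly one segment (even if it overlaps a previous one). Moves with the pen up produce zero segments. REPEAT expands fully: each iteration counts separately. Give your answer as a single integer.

Executing turtle program step by step:
Start: pos=(0,0), heading=0, pen down
RT 90: heading 0 -> 270
RT 180: heading 270 -> 90
FD 15: (0,0) -> (0,15) [heading=90, draw]
PD: pen down
FD 16: (0,15) -> (0,31) [heading=90, draw]
FD 7: (0,31) -> (0,38) [heading=90, draw]
FD 10: (0,38) -> (0,48) [heading=90, draw]
Final: pos=(0,48), heading=90, 4 segment(s) drawn
Segments drawn: 4

Answer: 4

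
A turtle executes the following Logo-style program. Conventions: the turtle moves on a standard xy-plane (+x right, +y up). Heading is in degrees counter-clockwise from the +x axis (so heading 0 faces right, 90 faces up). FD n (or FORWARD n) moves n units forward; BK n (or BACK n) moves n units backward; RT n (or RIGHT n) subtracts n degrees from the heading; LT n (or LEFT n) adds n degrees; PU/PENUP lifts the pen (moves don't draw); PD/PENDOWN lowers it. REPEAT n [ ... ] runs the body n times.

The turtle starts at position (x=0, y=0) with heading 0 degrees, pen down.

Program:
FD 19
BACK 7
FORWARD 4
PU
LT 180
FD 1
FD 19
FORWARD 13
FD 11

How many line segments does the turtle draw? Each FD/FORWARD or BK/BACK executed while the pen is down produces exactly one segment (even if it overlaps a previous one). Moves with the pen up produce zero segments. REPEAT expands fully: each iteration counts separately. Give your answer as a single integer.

Executing turtle program step by step:
Start: pos=(0,0), heading=0, pen down
FD 19: (0,0) -> (19,0) [heading=0, draw]
BK 7: (19,0) -> (12,0) [heading=0, draw]
FD 4: (12,0) -> (16,0) [heading=0, draw]
PU: pen up
LT 180: heading 0 -> 180
FD 1: (16,0) -> (15,0) [heading=180, move]
FD 19: (15,0) -> (-4,0) [heading=180, move]
FD 13: (-4,0) -> (-17,0) [heading=180, move]
FD 11: (-17,0) -> (-28,0) [heading=180, move]
Final: pos=(-28,0), heading=180, 3 segment(s) drawn
Segments drawn: 3

Answer: 3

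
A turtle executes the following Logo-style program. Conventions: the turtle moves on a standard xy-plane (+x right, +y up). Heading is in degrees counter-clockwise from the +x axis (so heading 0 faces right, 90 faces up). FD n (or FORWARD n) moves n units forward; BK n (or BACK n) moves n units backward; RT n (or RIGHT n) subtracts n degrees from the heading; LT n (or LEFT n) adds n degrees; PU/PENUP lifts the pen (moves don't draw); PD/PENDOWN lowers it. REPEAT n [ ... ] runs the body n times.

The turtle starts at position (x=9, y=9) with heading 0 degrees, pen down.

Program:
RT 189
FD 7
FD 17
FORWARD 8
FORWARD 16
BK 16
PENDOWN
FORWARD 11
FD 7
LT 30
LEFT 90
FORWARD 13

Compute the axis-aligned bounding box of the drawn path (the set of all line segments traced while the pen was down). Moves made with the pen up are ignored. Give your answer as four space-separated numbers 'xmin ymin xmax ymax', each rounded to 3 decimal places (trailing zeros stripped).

Answer: -40.384 4.685 9 16.822

Derivation:
Executing turtle program step by step:
Start: pos=(9,9), heading=0, pen down
RT 189: heading 0 -> 171
FD 7: (9,9) -> (2.086,10.095) [heading=171, draw]
FD 17: (2.086,10.095) -> (-14.705,12.754) [heading=171, draw]
FD 8: (-14.705,12.754) -> (-22.606,14.006) [heading=171, draw]
FD 16: (-22.606,14.006) -> (-38.409,16.509) [heading=171, draw]
BK 16: (-38.409,16.509) -> (-22.606,14.006) [heading=171, draw]
PD: pen down
FD 11: (-22.606,14.006) -> (-33.471,15.727) [heading=171, draw]
FD 7: (-33.471,15.727) -> (-40.384,16.822) [heading=171, draw]
LT 30: heading 171 -> 201
LT 90: heading 201 -> 291
FD 13: (-40.384,16.822) -> (-35.726,4.685) [heading=291, draw]
Final: pos=(-35.726,4.685), heading=291, 8 segment(s) drawn

Segment endpoints: x in {-40.384, -38.409, -35.726, -33.471, -22.606, -14.705, 2.086, 9}, y in {4.685, 9, 10.095, 12.754, 14.006, 15.727, 16.509, 16.822}
xmin=-40.384, ymin=4.685, xmax=9, ymax=16.822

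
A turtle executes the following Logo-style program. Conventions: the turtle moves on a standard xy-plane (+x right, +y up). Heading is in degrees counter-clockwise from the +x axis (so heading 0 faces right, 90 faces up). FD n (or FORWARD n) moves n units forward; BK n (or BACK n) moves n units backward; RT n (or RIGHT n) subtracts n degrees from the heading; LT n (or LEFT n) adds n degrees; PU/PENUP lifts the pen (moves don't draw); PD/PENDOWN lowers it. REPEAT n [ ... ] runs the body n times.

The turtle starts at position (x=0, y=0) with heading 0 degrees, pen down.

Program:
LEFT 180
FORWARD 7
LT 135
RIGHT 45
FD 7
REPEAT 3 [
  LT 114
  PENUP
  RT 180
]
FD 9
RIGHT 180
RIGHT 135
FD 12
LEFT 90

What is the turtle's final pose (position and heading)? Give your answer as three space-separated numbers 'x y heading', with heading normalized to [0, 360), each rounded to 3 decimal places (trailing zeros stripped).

Executing turtle program step by step:
Start: pos=(0,0), heading=0, pen down
LT 180: heading 0 -> 180
FD 7: (0,0) -> (-7,0) [heading=180, draw]
LT 135: heading 180 -> 315
RT 45: heading 315 -> 270
FD 7: (-7,0) -> (-7,-7) [heading=270, draw]
REPEAT 3 [
  -- iteration 1/3 --
  LT 114: heading 270 -> 24
  PU: pen up
  RT 180: heading 24 -> 204
  -- iteration 2/3 --
  LT 114: heading 204 -> 318
  PU: pen up
  RT 180: heading 318 -> 138
  -- iteration 3/3 --
  LT 114: heading 138 -> 252
  PU: pen up
  RT 180: heading 252 -> 72
]
FD 9: (-7,-7) -> (-4.219,1.56) [heading=72, move]
RT 180: heading 72 -> 252
RT 135: heading 252 -> 117
FD 12: (-4.219,1.56) -> (-9.667,12.252) [heading=117, move]
LT 90: heading 117 -> 207
Final: pos=(-9.667,12.252), heading=207, 2 segment(s) drawn

Answer: -9.667 12.252 207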